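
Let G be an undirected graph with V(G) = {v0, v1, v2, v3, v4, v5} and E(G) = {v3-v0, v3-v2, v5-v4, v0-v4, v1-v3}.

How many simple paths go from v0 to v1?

1

v0–v3–v1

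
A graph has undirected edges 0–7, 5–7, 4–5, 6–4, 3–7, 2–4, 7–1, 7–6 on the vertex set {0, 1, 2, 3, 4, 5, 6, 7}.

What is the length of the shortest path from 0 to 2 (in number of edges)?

4

Distance 0: 0.
Distance 1: 7.
Distance 2: 1, 3, 5, 6.
Distance 3: 4.
Distance 4: 2 — contains 2.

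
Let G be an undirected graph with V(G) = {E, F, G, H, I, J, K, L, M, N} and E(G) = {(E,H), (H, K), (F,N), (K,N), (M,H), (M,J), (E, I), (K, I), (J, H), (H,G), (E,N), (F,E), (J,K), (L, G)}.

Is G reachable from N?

Explore from N.
Distance 1: reach E, F, K.
Distance 2: reach H, I, J.
Distance 3: reach G, M.
Found G.

Yes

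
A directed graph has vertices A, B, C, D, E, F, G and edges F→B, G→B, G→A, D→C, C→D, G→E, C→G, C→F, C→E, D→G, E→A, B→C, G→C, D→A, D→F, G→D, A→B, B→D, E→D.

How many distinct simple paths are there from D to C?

D→A→B→C
D→C
D→F→B→C
D→G→A→B→C
D→G→B→C
D→G→C
D→G→E→A→B→C

7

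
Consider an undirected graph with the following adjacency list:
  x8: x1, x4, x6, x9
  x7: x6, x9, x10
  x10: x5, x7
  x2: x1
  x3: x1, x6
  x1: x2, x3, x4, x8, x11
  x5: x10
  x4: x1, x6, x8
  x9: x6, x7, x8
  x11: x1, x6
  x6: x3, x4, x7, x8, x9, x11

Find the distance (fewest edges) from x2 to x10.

5

Distance 0: x2.
Distance 1: x1.
Distance 2: x3, x4, x8, x11.
Distance 3: x6, x9.
Distance 4: x7.
Distance 5: x10 — contains x10.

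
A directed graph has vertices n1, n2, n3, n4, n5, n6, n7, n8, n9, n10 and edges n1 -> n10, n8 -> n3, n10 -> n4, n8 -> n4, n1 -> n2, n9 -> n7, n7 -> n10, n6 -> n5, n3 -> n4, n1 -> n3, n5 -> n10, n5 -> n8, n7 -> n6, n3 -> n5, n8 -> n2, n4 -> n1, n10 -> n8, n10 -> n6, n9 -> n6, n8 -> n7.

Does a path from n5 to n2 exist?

Explore from n5.
Distance 1: reach n8, n10.
Distance 2: reach n2, n3, n4, n6, n7.
Found n2.

Yes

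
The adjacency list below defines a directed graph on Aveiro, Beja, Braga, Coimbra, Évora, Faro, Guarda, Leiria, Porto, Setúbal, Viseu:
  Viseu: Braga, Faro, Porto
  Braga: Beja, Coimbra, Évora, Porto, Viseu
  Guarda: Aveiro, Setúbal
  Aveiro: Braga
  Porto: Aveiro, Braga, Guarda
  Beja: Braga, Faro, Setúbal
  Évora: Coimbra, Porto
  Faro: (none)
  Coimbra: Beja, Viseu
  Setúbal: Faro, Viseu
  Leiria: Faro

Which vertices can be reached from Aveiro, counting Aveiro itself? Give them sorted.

Aveiro, Beja, Braga, Coimbra, Évora, Faro, Guarda, Porto, Setúbal, Viseu

Start at Aveiro.
Its neighbours: Braga.
Then their neighbours: Beja, Coimbra, Évora, Porto, Viseu.
Then next layer: Faro, Guarda, Setúbal.
Nothing further is reachable.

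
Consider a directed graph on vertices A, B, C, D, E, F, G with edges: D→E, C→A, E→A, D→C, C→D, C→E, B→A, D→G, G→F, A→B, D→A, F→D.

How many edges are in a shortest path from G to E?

Distance 0: G.
Distance 1: F.
Distance 2: D.
Distance 3: A, C, E — contains E.

3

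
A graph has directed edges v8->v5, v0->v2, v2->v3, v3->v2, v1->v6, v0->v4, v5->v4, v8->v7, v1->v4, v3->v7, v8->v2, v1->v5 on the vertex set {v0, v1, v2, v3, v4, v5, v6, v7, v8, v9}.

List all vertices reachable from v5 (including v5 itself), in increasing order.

Start at v5.
Its neighbours: v4.
Nothing further is reachable.

v4, v5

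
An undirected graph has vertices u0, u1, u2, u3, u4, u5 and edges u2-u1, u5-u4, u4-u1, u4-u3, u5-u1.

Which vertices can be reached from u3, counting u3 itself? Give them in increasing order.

Start at u3.
Its neighbours: u4.
Then their neighbours: u1, u5.
Then next layer: u2.
Nothing further is reachable.

u1, u2, u3, u4, u5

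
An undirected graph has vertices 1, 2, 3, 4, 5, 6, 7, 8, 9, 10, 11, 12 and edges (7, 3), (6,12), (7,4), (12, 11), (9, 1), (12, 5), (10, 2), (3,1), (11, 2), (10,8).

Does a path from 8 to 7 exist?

Explore from 8.
Distance 1: reach 10.
Distance 2: reach 2.
Distance 3: reach 11.
Distance 4: reach 12.
Distance 5: reach 5, 6.
The search is exhausted without reaching 7; it lies in a different component.

No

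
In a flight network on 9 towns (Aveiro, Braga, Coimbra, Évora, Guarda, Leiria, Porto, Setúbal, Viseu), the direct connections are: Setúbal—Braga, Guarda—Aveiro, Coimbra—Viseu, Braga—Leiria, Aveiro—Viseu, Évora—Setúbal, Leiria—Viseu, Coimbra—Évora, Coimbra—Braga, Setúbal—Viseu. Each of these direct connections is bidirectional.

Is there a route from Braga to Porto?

Explore from Braga.
Distance 1: reach Coimbra, Leiria, Setúbal.
Distance 2: reach Évora, Viseu.
Distance 3: reach Aveiro.
Distance 4: reach Guarda.
The search is exhausted without reaching Porto; it lies in a different component.

No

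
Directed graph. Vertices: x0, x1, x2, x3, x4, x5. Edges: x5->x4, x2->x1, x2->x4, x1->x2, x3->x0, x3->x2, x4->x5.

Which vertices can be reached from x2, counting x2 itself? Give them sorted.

x1, x2, x4, x5

Start at x2.
Its neighbours: x1, x4.
Then their neighbours: x5.
Nothing further is reachable.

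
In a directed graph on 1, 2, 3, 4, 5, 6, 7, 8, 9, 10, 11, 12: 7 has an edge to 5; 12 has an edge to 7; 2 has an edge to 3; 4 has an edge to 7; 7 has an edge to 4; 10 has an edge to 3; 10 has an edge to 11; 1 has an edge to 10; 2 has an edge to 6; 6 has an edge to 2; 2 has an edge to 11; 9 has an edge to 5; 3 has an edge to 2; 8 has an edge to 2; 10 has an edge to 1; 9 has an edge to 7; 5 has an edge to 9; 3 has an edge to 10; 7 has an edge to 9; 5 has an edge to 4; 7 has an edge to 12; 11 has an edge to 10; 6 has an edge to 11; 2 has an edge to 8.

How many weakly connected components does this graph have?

2

From 1: component {1, 2, 3, 6, 8, 10, 11}.
From 4: component {4, 5, 7, 9, 12}.
That's 2 components.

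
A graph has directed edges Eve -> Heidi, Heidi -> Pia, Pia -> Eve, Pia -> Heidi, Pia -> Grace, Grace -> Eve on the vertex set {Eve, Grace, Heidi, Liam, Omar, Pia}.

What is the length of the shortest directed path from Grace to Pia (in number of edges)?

3

Distance 0: Grace.
Distance 1: Eve.
Distance 2: Heidi.
Distance 3: Pia — contains Pia.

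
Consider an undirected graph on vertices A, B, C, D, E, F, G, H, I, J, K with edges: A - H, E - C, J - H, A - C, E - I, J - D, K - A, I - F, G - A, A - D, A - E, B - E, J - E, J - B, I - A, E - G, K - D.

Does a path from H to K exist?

Explore from H.
Distance 1: reach A, J.
Distance 2: reach B, C, D, E, G, I, K.
Found K.

Yes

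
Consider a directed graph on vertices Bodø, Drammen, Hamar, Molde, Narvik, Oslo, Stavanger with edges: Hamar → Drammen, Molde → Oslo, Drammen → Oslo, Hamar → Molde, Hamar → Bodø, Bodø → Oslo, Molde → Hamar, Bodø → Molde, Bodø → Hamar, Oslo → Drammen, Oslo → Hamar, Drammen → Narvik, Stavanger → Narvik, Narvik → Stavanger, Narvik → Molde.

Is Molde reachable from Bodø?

Yes

Explore from Bodø.
Distance 1: reach Hamar, Molde, Oslo.
Found Molde.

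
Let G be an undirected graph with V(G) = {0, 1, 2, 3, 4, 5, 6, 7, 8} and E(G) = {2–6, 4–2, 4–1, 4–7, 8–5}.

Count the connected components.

4

From 0: component {0}.
From 1: component {1, 2, 4, 6, 7}.
From 3: component {3}.
From 5: component {5, 8}.
That's 4 components.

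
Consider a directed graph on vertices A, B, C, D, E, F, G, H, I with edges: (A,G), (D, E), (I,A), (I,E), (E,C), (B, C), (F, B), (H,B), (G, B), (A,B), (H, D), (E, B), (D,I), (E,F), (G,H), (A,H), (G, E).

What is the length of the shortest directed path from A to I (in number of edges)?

3

Distance 0: A.
Distance 1: B, G, H.
Distance 2: C, D, E.
Distance 3: F, I — contains I.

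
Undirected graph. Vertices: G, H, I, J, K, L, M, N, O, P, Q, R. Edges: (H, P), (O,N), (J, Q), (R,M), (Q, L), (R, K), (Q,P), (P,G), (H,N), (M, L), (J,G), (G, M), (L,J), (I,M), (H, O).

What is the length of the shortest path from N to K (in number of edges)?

6

Distance 0: N.
Distance 1: H, O.
Distance 2: P.
Distance 3: G, Q.
Distance 4: J, L, M.
Distance 5: I, R.
Distance 6: K — contains K.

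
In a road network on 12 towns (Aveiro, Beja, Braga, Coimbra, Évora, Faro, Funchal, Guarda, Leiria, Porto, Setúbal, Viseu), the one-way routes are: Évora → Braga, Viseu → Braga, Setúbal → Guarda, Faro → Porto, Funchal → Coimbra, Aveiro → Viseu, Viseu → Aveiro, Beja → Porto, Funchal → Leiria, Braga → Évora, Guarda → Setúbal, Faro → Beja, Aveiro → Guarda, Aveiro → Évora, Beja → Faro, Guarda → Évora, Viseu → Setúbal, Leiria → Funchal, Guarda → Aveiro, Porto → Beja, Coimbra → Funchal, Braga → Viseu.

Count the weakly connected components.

From Aveiro: component {Aveiro, Braga, Évora, Guarda, Setúbal, Viseu}.
From Beja: component {Beja, Faro, Porto}.
From Coimbra: component {Coimbra, Funchal, Leiria}.
That's 3 components.

3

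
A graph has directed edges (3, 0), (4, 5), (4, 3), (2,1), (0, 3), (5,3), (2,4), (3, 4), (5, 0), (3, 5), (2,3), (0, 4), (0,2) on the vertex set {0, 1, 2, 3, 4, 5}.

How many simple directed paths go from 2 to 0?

2→3→0
2→3→4→5→0
2→3→5→0
2→4→3→0
2→4→3→5→0
2→4→5→0
2→4→5→3→0

7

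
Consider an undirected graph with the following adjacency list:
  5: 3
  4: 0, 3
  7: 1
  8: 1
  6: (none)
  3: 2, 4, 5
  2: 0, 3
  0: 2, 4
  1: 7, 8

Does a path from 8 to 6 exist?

No

Explore from 8.
Distance 1: reach 1.
Distance 2: reach 7.
The search is exhausted without reaching 6; it lies in a different component.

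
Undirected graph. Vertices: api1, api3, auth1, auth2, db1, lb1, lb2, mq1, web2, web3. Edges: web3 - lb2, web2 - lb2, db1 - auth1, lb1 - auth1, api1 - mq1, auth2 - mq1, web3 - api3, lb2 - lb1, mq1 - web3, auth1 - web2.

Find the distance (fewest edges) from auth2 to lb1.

Distance 0: auth2.
Distance 1: mq1.
Distance 2: api1, web3.
Distance 3: api3, lb2.
Distance 4: lb1, web2 — contains lb1.

4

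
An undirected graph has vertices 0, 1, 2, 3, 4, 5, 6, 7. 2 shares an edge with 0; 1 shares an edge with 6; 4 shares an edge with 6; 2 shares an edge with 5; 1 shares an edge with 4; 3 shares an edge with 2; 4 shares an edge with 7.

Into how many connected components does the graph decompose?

2

From 0: component {0, 2, 3, 5}.
From 1: component {1, 4, 6, 7}.
That's 2 components.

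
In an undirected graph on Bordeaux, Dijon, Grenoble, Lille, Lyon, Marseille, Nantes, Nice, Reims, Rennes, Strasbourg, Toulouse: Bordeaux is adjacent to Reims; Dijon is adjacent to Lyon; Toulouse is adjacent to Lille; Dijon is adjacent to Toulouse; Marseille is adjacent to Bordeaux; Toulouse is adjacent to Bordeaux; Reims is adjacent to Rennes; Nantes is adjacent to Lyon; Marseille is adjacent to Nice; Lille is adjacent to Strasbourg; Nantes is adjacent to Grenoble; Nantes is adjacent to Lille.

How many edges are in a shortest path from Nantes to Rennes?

Distance 0: Nantes.
Distance 1: Grenoble, Lille, Lyon.
Distance 2: Dijon, Strasbourg, Toulouse.
Distance 3: Bordeaux.
Distance 4: Marseille, Reims.
Distance 5: Nice, Rennes — contains Rennes.

5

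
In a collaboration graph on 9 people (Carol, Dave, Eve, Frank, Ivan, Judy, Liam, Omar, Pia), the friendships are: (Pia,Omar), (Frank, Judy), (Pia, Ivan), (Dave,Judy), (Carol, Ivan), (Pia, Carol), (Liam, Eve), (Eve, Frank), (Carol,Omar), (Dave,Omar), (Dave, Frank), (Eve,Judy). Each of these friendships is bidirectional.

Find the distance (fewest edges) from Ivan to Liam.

Distance 0: Ivan.
Distance 1: Carol, Pia.
Distance 2: Omar.
Distance 3: Dave.
Distance 4: Frank, Judy.
Distance 5: Eve.
Distance 6: Liam — contains Liam.

6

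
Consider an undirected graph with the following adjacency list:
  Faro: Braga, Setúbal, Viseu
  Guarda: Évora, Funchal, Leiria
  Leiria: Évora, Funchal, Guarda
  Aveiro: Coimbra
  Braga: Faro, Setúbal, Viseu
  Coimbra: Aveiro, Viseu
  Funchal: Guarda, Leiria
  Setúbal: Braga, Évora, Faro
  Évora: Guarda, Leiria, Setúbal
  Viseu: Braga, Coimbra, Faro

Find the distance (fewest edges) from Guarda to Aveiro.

Distance 0: Guarda.
Distance 1: Évora, Funchal, Leiria.
Distance 2: Setúbal.
Distance 3: Braga, Faro.
Distance 4: Viseu.
Distance 5: Coimbra.
Distance 6: Aveiro — contains Aveiro.

6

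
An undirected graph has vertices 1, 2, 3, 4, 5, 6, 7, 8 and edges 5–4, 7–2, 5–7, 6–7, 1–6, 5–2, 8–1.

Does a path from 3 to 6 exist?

No

3 has no edges, so nothing is reachable from it.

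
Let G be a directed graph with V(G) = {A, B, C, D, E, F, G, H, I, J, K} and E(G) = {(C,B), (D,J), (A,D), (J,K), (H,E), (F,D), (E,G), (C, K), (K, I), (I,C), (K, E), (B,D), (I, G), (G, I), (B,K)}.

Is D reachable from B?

Explore from B.
Distance 1: reach D, K.
Found D.

Yes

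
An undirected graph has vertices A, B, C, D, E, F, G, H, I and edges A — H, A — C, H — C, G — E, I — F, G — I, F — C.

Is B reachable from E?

Explore from E.
Distance 1: reach G.
Distance 2: reach I.
Distance 3: reach F.
Distance 4: reach C.
Distance 5: reach A, H.
The search is exhausted without reaching B; it lies in a different component.

No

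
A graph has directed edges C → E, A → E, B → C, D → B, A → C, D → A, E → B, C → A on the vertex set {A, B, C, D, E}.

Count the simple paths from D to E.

4

D→A→C→E
D→A→E
D→B→C→A→E
D→B→C→E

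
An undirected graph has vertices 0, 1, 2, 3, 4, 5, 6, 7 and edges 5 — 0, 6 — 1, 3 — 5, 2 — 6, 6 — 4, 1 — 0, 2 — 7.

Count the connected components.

From 0: component {0, 1, 2, 3, 4, 5, 6, 7}.
That's 1 component.

1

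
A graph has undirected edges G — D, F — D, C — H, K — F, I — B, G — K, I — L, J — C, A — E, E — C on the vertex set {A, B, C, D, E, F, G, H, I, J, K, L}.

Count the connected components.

From A: component {A, C, E, H, J}.
From B: component {B, I, L}.
From D: component {D, F, G, K}.
That's 3 components.

3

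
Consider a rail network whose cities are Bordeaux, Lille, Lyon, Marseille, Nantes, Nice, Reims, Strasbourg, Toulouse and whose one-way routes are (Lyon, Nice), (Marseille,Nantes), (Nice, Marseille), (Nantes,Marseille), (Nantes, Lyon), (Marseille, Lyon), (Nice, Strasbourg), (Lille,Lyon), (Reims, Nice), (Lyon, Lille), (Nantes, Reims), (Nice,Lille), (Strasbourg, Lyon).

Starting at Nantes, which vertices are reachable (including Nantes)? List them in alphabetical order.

Start at Nantes.
Its neighbours: Lyon, Marseille, Reims.
Then their neighbours: Lille, Nice.
Then next layer: Strasbourg.
Nothing further is reachable.

Lille, Lyon, Marseille, Nantes, Nice, Reims, Strasbourg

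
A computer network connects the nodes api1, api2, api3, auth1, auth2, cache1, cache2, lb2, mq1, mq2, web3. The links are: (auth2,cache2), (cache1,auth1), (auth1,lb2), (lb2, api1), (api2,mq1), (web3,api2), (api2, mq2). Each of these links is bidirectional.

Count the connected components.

From api1: component {api1, auth1, cache1, lb2}.
From api2: component {api2, mq1, mq2, web3}.
From api3: component {api3}.
From auth2: component {auth2, cache2}.
That's 4 components.

4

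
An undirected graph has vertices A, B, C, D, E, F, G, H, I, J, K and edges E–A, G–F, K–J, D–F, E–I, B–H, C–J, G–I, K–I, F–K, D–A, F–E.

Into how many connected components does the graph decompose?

2

From A: component {A, C, D, E, F, G, I, J, K}.
From B: component {B, H}.
That's 2 components.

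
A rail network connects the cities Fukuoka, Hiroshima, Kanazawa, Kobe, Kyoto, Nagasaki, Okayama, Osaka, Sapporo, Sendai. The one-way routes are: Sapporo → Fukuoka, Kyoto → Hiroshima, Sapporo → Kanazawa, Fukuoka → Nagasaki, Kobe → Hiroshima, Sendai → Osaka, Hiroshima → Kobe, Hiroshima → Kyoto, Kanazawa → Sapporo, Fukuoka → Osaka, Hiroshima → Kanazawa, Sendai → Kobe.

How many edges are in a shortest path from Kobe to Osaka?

Distance 0: Kobe.
Distance 1: Hiroshima.
Distance 2: Kanazawa, Kyoto.
Distance 3: Sapporo.
Distance 4: Fukuoka.
Distance 5: Nagasaki, Osaka — contains Osaka.

5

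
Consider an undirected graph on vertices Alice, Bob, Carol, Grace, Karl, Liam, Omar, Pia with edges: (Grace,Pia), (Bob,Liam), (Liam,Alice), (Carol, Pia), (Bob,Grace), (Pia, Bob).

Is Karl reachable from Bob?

Explore from Bob.
Distance 1: reach Grace, Liam, Pia.
Distance 2: reach Alice, Carol.
The search is exhausted without reaching Karl; it lies in a different component.

No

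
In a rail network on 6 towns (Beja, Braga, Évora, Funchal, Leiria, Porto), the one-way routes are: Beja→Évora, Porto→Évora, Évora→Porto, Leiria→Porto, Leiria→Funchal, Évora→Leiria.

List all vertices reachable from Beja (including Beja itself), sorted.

Beja, Évora, Funchal, Leiria, Porto

Start at Beja.
Its neighbours: Évora.
Then their neighbours: Leiria, Porto.
Then next layer: Funchal.
Nothing further is reachable.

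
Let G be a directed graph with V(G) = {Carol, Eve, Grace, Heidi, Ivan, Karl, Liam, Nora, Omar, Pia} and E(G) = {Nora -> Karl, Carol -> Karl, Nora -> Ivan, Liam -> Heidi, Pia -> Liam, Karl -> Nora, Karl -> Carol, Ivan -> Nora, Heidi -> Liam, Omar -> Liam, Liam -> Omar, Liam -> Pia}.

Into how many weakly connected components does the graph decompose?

From Carol: component {Carol, Ivan, Karl, Nora}.
From Eve: component {Eve}.
From Grace: component {Grace}.
From Heidi: component {Heidi, Liam, Omar, Pia}.
That's 4 components.

4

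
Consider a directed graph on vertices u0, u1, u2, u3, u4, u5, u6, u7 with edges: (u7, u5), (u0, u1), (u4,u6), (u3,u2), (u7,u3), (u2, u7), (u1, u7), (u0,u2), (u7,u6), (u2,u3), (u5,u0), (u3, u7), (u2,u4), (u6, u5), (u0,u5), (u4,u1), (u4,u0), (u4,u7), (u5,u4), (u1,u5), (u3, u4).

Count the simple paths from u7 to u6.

u7→u3→u2→u4→u6
u7→u3→u4→u6
u7→u5→u0→u2→u3→u4→u6
u7→u5→u0→u2→u4→u6
u7→u5→u4→u6
u7→u6

6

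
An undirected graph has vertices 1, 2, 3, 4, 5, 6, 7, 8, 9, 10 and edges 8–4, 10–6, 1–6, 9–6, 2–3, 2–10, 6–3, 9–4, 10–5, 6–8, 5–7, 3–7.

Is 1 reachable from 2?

Yes

Explore from 2.
Distance 1: reach 3, 10.
Distance 2: reach 5, 6, 7.
Distance 3: reach 1, 8, 9.
Found 1.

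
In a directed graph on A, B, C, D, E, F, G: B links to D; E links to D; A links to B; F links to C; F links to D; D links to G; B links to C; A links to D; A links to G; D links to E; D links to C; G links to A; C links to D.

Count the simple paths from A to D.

A→B→C→D
A→B→D
A→D

3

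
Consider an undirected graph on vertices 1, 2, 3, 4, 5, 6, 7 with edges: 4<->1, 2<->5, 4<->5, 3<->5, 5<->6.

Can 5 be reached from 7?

7 has no edges, so nothing is reachable from it.

No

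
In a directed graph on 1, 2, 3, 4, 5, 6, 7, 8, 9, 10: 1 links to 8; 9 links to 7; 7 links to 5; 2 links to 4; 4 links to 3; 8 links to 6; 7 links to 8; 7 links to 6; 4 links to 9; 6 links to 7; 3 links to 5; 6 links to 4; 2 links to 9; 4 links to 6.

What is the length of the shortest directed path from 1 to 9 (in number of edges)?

Distance 0: 1.
Distance 1: 8.
Distance 2: 6.
Distance 3: 4, 7.
Distance 4: 3, 5, 9 — contains 9.

4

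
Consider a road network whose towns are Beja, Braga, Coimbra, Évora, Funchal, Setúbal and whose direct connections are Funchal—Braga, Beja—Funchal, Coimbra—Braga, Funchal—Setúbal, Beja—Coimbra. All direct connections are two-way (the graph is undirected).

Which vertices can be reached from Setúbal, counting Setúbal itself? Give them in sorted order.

Beja, Braga, Coimbra, Funchal, Setúbal

Start at Setúbal.
Its neighbours: Funchal.
Then their neighbours: Beja, Braga.
Then next layer: Coimbra.
Nothing further is reachable.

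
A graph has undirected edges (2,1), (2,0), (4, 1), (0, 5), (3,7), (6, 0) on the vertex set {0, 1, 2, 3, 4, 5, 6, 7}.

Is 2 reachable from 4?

Yes

Explore from 4.
Distance 1: reach 1.
Distance 2: reach 2.
Found 2.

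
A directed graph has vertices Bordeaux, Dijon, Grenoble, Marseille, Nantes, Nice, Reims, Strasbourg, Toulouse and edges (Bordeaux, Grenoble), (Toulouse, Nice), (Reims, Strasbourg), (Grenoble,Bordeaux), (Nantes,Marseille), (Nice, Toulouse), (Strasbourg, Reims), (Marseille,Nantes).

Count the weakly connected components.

From Bordeaux: component {Bordeaux, Grenoble}.
From Dijon: component {Dijon}.
From Marseille: component {Marseille, Nantes}.
From Nice: component {Nice, Toulouse}.
From Reims: component {Reims, Strasbourg}.
That's 5 components.

5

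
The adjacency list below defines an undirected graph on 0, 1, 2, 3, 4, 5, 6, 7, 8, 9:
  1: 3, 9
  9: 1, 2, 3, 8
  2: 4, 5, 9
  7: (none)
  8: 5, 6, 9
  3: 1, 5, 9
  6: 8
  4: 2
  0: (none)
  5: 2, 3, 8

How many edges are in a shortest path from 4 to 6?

Distance 0: 4.
Distance 1: 2.
Distance 2: 5, 9.
Distance 3: 1, 3, 8.
Distance 4: 6 — contains 6.

4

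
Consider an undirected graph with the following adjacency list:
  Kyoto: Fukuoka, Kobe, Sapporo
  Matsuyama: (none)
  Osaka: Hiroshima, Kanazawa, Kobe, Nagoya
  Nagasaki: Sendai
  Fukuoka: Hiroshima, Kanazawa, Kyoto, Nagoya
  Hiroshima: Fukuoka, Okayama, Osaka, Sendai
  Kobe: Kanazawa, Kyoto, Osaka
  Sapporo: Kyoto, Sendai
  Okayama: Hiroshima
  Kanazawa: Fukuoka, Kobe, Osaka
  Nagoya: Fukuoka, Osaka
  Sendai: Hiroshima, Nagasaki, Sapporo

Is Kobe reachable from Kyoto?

Yes

Explore from Kyoto.
Distance 1: reach Fukuoka, Kobe, Sapporo.
Found Kobe.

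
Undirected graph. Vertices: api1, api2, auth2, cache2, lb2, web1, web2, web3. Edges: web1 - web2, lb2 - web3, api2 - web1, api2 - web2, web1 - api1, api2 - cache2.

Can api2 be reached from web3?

No

Explore from web3.
Distance 1: reach lb2.
The search is exhausted without reaching api2; it lies in a different component.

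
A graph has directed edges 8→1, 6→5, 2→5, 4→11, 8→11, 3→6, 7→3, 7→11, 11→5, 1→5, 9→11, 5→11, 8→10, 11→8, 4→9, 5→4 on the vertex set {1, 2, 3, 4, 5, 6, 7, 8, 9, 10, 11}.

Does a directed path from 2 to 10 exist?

Yes

Explore from 2.
Distance 1: reach 5.
Distance 2: reach 4, 11.
Distance 3: reach 8, 9.
Distance 4: reach 1, 10.
Found 10.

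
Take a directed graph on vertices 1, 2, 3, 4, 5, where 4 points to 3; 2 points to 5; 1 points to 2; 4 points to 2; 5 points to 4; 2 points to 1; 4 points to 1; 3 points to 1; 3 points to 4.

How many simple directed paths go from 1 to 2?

1

1→2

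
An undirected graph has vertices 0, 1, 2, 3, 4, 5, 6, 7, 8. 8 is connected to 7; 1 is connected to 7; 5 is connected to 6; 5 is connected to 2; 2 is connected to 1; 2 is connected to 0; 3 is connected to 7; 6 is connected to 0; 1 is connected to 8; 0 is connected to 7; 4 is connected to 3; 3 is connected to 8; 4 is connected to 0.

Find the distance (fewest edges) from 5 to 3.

4

Distance 0: 5.
Distance 1: 2, 6.
Distance 2: 0, 1.
Distance 3: 4, 7, 8.
Distance 4: 3 — contains 3.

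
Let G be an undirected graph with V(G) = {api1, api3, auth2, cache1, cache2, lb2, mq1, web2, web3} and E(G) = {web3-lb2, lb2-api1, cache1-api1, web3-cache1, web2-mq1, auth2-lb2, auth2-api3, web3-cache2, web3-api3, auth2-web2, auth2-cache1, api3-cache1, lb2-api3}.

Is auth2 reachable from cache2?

Yes

Explore from cache2.
Distance 1: reach web3.
Distance 2: reach api3, cache1, lb2.
Distance 3: reach api1, auth2.
Found auth2.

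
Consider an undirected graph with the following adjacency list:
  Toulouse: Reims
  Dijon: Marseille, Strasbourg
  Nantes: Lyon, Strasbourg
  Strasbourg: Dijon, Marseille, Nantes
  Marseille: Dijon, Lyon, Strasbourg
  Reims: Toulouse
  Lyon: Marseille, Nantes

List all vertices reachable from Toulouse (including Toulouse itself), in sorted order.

Reims, Toulouse

Start at Toulouse.
Its neighbours: Reims.
Nothing further is reachable.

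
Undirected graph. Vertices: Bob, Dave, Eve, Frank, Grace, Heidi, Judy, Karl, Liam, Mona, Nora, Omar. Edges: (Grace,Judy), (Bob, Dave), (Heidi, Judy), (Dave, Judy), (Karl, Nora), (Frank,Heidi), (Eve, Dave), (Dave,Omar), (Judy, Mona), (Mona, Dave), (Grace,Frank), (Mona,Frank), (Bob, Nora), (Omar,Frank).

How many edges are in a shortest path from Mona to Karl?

4

Distance 0: Mona.
Distance 1: Dave, Frank, Judy.
Distance 2: Bob, Eve, Grace, Heidi, Omar.
Distance 3: Nora.
Distance 4: Karl — contains Karl.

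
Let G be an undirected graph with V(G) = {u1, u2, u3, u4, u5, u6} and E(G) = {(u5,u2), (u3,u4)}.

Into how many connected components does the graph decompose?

4

From u1: component {u1}.
From u2: component {u2, u5}.
From u3: component {u3, u4}.
From u6: component {u6}.
That's 4 components.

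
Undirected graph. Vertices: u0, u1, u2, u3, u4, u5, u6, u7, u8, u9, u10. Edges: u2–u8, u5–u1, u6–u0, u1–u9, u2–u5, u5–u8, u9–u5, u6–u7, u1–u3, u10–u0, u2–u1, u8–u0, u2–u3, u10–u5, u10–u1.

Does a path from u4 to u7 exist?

u4 has no edges, so nothing is reachable from it.

No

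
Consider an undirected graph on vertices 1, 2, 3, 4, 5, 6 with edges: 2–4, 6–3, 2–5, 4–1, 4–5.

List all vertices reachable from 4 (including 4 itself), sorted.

1, 2, 4, 5

Start at 4.
Its neighbours: 1, 2, 5.
Nothing further is reachable.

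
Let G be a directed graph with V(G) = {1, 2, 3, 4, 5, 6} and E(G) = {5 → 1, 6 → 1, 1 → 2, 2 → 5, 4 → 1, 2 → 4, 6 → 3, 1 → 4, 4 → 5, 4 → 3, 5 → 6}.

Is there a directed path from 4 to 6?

Explore from 4.
Distance 1: reach 1, 3, 5.
Distance 2: reach 2, 6.
Found 6.

Yes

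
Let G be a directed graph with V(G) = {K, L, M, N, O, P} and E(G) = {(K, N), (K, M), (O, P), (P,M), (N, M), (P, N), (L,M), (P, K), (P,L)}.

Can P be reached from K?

No

Explore from K.
Distance 1: reach M, N.
The search from K is exhausted; no directed path reaches P.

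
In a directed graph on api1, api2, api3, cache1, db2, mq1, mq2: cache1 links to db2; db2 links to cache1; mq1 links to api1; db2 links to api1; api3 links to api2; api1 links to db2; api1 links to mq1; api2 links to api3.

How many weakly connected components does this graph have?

From api1: component {api1, cache1, db2, mq1}.
From api2: component {api2, api3}.
From mq2: component {mq2}.
That's 3 components.

3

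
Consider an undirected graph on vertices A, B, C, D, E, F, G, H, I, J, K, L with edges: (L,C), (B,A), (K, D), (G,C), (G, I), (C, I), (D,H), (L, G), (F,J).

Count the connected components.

From A: component {A, B}.
From C: component {C, G, I, L}.
From D: component {D, H, K}.
From E: component {E}.
From F: component {F, J}.
That's 5 components.

5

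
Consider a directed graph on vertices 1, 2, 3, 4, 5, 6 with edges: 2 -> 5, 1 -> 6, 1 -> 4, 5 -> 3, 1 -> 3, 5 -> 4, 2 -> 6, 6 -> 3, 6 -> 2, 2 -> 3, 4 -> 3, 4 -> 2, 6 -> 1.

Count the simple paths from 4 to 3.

4→2→3
4→2→5→3
4→2→6→1→3
4→2→6→3
4→3

5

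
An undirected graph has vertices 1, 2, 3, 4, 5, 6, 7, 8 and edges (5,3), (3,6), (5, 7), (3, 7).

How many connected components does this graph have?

5

From 1: component {1}.
From 2: component {2}.
From 3: component {3, 5, 6, 7}.
From 4: component {4}.
From 8: component {8}.
That's 5 components.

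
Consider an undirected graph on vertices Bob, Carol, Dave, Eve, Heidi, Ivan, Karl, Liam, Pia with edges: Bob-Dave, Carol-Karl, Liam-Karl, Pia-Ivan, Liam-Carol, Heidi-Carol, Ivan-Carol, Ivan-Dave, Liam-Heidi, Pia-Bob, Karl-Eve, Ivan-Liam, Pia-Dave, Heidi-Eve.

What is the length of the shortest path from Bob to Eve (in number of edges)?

5

Distance 0: Bob.
Distance 1: Dave, Pia.
Distance 2: Ivan.
Distance 3: Carol, Liam.
Distance 4: Heidi, Karl.
Distance 5: Eve — contains Eve.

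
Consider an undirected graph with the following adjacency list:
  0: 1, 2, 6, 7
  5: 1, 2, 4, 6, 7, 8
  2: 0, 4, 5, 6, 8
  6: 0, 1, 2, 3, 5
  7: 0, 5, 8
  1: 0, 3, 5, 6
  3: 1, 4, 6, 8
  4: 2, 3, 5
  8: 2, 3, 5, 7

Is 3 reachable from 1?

Yes

Explore from 1.
Distance 1: reach 0, 3, 5, 6.
Found 3.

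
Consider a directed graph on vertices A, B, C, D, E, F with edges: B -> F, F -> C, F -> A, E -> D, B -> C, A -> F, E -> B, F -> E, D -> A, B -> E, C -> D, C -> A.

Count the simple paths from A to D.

A→F→C→D
A→F→E→B→C→D
A→F→E→D

3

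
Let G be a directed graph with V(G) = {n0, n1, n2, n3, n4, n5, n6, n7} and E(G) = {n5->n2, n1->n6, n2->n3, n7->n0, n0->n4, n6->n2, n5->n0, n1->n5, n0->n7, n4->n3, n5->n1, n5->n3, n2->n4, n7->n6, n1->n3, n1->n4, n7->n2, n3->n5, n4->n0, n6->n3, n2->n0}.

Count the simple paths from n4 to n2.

7

n4→n0→n7→n2
n4→n0→n7→n6→n2
n4→n0→n7→n6→n3→n5→n2
n4→n3→n5→n0→n7→n2
n4→n3→n5→n0→n7→n6→n2
n4→n3→n5→n1→n6→n2
n4→n3→n5→n2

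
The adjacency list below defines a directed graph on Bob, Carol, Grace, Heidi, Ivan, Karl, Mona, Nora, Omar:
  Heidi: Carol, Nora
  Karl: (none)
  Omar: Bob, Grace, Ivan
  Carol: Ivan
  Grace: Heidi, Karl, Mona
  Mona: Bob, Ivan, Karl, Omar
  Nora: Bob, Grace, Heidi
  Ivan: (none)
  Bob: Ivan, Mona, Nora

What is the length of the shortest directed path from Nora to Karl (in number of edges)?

Distance 0: Nora.
Distance 1: Bob, Grace, Heidi.
Distance 2: Carol, Ivan, Karl, Mona — contains Karl.

2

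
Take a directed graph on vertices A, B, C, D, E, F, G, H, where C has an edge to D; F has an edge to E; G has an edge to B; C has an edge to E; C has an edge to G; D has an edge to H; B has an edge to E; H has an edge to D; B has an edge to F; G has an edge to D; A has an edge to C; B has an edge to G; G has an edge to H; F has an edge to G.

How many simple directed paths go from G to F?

G→B→F

1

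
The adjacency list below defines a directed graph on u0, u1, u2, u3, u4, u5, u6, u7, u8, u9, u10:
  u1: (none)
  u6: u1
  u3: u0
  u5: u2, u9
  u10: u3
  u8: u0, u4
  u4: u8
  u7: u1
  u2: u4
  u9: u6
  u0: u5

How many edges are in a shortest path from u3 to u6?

4

Distance 0: u3.
Distance 1: u0.
Distance 2: u5.
Distance 3: u2, u9.
Distance 4: u4, u6 — contains u6.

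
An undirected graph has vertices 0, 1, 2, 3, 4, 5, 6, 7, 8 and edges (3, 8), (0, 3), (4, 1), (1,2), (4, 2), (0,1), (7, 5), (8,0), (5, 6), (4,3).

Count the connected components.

From 0: component {0, 1, 2, 3, 4, 8}.
From 5: component {5, 6, 7}.
That's 2 components.

2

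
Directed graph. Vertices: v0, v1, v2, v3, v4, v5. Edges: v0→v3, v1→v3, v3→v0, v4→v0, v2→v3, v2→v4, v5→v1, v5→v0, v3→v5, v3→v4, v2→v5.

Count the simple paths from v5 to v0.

3

v5→v0
v5→v1→v3→v0
v5→v1→v3→v4→v0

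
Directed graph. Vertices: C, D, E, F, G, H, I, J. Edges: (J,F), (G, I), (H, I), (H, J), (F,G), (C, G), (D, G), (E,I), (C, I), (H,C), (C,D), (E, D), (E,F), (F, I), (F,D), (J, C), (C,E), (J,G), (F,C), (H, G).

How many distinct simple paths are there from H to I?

H→C→D→G→I
H→C→E→D→G→I
H→C→E→F→D→G→I
H→C→E→F→G→I
H→C→E→F→I
H→C→E→I
H→C→G→I
H→C→I
... and 19 more.

27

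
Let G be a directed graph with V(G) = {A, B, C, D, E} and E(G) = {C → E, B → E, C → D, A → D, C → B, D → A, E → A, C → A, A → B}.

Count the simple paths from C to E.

C→A→B→E
C→B→E
C→D→A→B→E
C→E

4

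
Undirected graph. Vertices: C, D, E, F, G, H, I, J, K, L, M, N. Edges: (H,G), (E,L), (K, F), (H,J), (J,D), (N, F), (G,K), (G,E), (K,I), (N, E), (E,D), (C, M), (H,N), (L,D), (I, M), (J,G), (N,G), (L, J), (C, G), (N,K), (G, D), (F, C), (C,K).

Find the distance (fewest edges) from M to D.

3

Distance 0: M.
Distance 1: C, I.
Distance 2: F, G, K.
Distance 3: D, E, H, J, N — contains D.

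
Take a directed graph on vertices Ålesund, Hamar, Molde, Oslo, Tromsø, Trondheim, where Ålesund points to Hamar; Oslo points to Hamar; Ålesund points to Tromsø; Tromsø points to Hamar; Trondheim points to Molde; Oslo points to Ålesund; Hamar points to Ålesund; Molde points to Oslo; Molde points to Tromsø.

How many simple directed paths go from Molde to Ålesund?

Molde→Oslo→Ålesund
Molde→Oslo→Hamar→Ålesund
Molde→Tromsø→Hamar→Ålesund

3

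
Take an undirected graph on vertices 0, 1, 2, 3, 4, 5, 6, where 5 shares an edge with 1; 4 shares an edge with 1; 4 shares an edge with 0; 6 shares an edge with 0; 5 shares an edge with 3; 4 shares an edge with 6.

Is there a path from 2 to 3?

No

2 has no edges, so nothing is reachable from it.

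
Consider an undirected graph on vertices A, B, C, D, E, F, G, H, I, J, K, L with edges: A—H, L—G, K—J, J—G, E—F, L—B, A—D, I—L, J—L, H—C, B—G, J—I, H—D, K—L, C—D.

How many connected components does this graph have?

3

From A: component {A, C, D, H}.
From B: component {B, G, I, J, K, L}.
From E: component {E, F}.
That's 3 components.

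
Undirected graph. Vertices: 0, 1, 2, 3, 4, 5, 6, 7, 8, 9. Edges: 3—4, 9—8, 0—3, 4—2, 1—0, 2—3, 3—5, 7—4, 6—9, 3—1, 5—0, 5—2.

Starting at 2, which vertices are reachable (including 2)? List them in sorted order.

Start at 2.
Its neighbours: 3, 4, 5.
Then their neighbours: 0, 1, 7.
Nothing further is reachable.

0, 1, 2, 3, 4, 5, 7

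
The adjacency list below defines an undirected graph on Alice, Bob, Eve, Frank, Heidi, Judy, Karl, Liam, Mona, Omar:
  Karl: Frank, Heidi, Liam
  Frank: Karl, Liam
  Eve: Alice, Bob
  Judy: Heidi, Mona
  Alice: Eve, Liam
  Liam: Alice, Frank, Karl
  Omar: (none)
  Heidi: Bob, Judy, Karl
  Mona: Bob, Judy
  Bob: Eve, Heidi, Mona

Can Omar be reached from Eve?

No

Explore from Eve.
Distance 1: reach Alice, Bob.
Distance 2: reach Heidi, Liam, Mona.
Distance 3: reach Frank, Judy, Karl.
The search is exhausted without reaching Omar; it lies in a different component.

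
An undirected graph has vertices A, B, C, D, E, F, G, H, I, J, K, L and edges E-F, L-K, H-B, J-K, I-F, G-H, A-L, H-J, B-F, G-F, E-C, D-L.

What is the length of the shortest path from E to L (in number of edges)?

6

Distance 0: E.
Distance 1: C, F.
Distance 2: B, G, I.
Distance 3: H.
Distance 4: J.
Distance 5: K.
Distance 6: L — contains L.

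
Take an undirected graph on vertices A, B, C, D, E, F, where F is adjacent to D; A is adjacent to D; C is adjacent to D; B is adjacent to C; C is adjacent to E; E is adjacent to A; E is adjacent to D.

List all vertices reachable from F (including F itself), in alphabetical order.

A, B, C, D, E, F

Start at F.
Its neighbours: D.
Then their neighbours: A, C, E.
Then next layer: B.
Every vertex is now reached.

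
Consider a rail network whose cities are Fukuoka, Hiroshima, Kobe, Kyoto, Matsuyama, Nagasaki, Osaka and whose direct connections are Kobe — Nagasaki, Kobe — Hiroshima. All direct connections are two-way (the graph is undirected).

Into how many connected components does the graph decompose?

5

From Fukuoka: component {Fukuoka}.
From Hiroshima: component {Hiroshima, Kobe, Nagasaki}.
From Kyoto: component {Kyoto}.
From Matsuyama: component {Matsuyama}.
From Osaka: component {Osaka}.
That's 5 components.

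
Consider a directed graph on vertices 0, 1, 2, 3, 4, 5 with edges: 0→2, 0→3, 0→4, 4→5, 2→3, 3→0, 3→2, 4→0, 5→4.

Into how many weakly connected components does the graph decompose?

2

From 0: component {0, 2, 3, 4, 5}.
From 1: component {1}.
That's 2 components.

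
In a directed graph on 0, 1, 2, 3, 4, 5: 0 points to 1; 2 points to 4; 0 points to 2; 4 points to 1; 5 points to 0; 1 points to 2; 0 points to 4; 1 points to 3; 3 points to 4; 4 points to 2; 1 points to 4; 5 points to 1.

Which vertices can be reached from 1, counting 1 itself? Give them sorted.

1, 2, 3, 4

Start at 1.
Its neighbours: 2, 3, 4.
Nothing further is reachable.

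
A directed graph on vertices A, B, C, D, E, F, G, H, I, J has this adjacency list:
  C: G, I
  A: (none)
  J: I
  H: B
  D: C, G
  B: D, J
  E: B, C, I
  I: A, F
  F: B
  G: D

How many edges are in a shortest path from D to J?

Distance 0: D.
Distance 1: C, G.
Distance 2: I.
Distance 3: A, F.
Distance 4: B.
Distance 5: J — contains J.

5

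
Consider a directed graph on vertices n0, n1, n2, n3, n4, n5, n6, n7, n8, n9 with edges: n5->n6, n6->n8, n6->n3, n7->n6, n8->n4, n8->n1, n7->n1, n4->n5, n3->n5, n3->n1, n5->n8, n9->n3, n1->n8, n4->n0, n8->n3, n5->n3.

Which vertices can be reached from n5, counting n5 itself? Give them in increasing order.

Start at n5.
Its neighbours: n3, n6, n8.
Then their neighbours: n1, n4.
Then next layer: n0.
Nothing further is reachable.

n0, n1, n3, n4, n5, n6, n8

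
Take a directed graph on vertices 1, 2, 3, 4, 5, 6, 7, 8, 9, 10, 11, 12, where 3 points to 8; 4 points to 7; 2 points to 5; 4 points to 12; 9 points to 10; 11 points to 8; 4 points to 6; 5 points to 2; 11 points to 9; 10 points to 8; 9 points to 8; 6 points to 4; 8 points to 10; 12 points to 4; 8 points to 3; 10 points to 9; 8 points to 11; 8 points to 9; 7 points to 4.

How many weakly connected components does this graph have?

4

From 1: component {1}.
From 2: component {2, 5}.
From 3: component {3, 8, 9, 10, 11}.
From 4: component {4, 6, 7, 12}.
That's 4 components.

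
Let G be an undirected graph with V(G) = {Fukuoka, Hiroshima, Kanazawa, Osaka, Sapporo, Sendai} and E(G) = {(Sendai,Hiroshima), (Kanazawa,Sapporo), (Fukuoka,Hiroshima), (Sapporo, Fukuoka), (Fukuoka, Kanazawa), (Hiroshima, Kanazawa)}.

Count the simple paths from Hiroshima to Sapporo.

4

Hiroshima–Fukuoka–Kanazawa–Sapporo
Hiroshima–Fukuoka–Sapporo
Hiroshima–Kanazawa–Fukuoka–Sapporo
Hiroshima–Kanazawa–Sapporo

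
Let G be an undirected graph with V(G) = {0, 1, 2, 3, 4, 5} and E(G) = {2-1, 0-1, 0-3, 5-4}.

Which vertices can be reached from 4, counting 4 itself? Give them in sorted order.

4, 5

Start at 4.
Its neighbours: 5.
Nothing further is reachable.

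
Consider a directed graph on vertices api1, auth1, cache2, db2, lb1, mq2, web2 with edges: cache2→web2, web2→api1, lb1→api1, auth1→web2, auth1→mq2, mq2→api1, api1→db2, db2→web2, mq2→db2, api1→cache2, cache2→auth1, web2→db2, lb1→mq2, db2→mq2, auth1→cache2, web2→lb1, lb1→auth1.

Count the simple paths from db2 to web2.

3

db2→mq2→api1→cache2→auth1→web2
db2→mq2→api1→cache2→web2
db2→web2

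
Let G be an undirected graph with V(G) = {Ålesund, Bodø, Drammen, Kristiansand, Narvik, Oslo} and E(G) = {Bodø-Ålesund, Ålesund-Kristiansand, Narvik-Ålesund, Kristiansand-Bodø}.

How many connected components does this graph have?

3

From Ålesund: component {Ålesund, Bodø, Kristiansand, Narvik}.
From Drammen: component {Drammen}.
From Oslo: component {Oslo}.
That's 3 components.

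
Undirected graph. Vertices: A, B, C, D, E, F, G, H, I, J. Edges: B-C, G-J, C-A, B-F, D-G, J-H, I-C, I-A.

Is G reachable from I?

Explore from I.
Distance 1: reach A, C.
Distance 2: reach B.
Distance 3: reach F.
The search is exhausted without reaching G; it lies in a different component.

No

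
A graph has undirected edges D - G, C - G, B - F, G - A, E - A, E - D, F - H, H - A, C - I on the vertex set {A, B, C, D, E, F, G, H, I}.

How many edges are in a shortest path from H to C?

Distance 0: H.
Distance 1: A, F.
Distance 2: B, E, G.
Distance 3: C, D — contains C.

3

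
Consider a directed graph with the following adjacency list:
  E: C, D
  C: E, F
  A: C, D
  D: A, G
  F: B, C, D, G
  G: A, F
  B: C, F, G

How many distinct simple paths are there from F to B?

F→B

1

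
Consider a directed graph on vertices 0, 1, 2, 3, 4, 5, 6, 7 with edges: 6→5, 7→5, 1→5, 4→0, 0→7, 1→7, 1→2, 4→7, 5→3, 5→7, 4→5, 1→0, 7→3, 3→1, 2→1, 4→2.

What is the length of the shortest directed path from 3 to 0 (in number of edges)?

Distance 0: 3.
Distance 1: 1.
Distance 2: 0, 2, 5, 7 — contains 0.

2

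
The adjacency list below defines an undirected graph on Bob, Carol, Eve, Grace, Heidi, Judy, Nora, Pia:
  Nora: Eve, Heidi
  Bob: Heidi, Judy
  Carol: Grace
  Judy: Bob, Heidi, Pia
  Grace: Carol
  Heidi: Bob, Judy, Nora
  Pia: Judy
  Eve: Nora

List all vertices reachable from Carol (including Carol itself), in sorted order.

Start at Carol.
Its neighbours: Grace.
Nothing further is reachable.

Carol, Grace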